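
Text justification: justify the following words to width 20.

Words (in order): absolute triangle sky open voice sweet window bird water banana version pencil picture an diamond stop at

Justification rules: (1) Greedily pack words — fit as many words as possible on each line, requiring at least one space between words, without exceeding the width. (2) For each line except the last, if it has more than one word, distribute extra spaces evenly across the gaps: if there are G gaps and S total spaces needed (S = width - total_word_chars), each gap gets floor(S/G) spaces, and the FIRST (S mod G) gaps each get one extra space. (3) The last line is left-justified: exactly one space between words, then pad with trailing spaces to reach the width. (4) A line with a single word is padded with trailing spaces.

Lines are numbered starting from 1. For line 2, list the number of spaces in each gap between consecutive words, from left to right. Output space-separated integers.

Answer: 1 1 1

Derivation:
Line 1: ['absolute', 'triangle'] (min_width=17, slack=3)
Line 2: ['sky', 'open', 'voice', 'sweet'] (min_width=20, slack=0)
Line 3: ['window', 'bird', 'water'] (min_width=17, slack=3)
Line 4: ['banana', 'version'] (min_width=14, slack=6)
Line 5: ['pencil', 'picture', 'an'] (min_width=17, slack=3)
Line 6: ['diamond', 'stop', 'at'] (min_width=15, slack=5)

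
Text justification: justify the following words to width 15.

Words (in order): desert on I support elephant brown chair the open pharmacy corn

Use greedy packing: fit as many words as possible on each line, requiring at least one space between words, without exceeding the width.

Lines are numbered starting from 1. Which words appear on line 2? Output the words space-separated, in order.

Answer: support

Derivation:
Line 1: ['desert', 'on', 'I'] (min_width=11, slack=4)
Line 2: ['support'] (min_width=7, slack=8)
Line 3: ['elephant', 'brown'] (min_width=14, slack=1)
Line 4: ['chair', 'the', 'open'] (min_width=14, slack=1)
Line 5: ['pharmacy', 'corn'] (min_width=13, slack=2)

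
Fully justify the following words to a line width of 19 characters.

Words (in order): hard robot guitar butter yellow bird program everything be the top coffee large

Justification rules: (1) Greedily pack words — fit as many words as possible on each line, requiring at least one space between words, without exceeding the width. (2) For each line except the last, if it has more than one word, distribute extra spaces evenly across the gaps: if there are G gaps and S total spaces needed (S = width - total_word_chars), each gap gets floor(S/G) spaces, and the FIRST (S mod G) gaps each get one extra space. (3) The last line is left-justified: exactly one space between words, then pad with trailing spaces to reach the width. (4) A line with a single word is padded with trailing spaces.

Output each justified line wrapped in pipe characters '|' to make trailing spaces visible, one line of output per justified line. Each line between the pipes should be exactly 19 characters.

Line 1: ['hard', 'robot', 'guitar'] (min_width=17, slack=2)
Line 2: ['butter', 'yellow', 'bird'] (min_width=18, slack=1)
Line 3: ['program', 'everything'] (min_width=18, slack=1)
Line 4: ['be', 'the', 'top', 'coffee'] (min_width=17, slack=2)
Line 5: ['large'] (min_width=5, slack=14)

Answer: |hard  robot  guitar|
|butter  yellow bird|
|program  everything|
|be  the  top coffee|
|large              |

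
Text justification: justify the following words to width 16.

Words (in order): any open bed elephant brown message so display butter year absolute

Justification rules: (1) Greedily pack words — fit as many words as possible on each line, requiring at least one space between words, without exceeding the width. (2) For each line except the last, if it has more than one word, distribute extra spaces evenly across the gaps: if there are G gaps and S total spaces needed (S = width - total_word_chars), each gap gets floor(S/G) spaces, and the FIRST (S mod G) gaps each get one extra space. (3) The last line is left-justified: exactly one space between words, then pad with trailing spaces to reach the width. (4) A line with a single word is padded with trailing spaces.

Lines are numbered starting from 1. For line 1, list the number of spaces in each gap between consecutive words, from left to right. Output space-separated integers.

Answer: 3 3

Derivation:
Line 1: ['any', 'open', 'bed'] (min_width=12, slack=4)
Line 2: ['elephant', 'brown'] (min_width=14, slack=2)
Line 3: ['message', 'so'] (min_width=10, slack=6)
Line 4: ['display', 'butter'] (min_width=14, slack=2)
Line 5: ['year', 'absolute'] (min_width=13, slack=3)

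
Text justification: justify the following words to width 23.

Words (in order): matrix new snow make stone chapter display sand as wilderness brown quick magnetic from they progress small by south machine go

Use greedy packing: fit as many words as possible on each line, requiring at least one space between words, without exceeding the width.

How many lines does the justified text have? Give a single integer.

Answer: 7

Derivation:
Line 1: ['matrix', 'new', 'snow', 'make'] (min_width=20, slack=3)
Line 2: ['stone', 'chapter', 'display'] (min_width=21, slack=2)
Line 3: ['sand', 'as', 'wilderness'] (min_width=18, slack=5)
Line 4: ['brown', 'quick', 'magnetic'] (min_width=20, slack=3)
Line 5: ['from', 'they', 'progress'] (min_width=18, slack=5)
Line 6: ['small', 'by', 'south', 'machine'] (min_width=22, slack=1)
Line 7: ['go'] (min_width=2, slack=21)
Total lines: 7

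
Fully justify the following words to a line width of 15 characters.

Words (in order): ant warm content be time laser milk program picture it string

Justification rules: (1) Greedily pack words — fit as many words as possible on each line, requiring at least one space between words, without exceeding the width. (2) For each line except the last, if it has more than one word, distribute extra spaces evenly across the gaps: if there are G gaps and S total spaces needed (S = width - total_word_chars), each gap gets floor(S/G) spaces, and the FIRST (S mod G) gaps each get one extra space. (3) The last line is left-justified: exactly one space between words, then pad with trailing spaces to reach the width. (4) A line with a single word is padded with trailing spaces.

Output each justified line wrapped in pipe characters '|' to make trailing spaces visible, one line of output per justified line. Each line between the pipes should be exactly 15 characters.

Line 1: ['ant', 'warm'] (min_width=8, slack=7)
Line 2: ['content', 'be', 'time'] (min_width=15, slack=0)
Line 3: ['laser', 'milk'] (min_width=10, slack=5)
Line 4: ['program', 'picture'] (min_width=15, slack=0)
Line 5: ['it', 'string'] (min_width=9, slack=6)

Answer: |ant        warm|
|content be time|
|laser      milk|
|program picture|
|it string      |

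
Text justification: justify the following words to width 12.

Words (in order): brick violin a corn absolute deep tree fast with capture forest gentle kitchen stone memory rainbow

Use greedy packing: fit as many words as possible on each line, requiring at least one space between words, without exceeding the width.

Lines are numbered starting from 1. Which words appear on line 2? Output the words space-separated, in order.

Line 1: ['brick', 'violin'] (min_width=12, slack=0)
Line 2: ['a', 'corn'] (min_width=6, slack=6)
Line 3: ['absolute'] (min_width=8, slack=4)
Line 4: ['deep', 'tree'] (min_width=9, slack=3)
Line 5: ['fast', 'with'] (min_width=9, slack=3)
Line 6: ['capture'] (min_width=7, slack=5)
Line 7: ['forest'] (min_width=6, slack=6)
Line 8: ['gentle'] (min_width=6, slack=6)
Line 9: ['kitchen'] (min_width=7, slack=5)
Line 10: ['stone', 'memory'] (min_width=12, slack=0)
Line 11: ['rainbow'] (min_width=7, slack=5)

Answer: a corn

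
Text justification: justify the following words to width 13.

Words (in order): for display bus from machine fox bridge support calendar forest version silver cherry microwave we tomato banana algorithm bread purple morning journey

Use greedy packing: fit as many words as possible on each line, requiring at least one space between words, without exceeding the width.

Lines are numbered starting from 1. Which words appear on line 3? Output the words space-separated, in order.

Line 1: ['for', 'display'] (min_width=11, slack=2)
Line 2: ['bus', 'from'] (min_width=8, slack=5)
Line 3: ['machine', 'fox'] (min_width=11, slack=2)
Line 4: ['bridge'] (min_width=6, slack=7)
Line 5: ['support'] (min_width=7, slack=6)
Line 6: ['calendar'] (min_width=8, slack=5)
Line 7: ['forest'] (min_width=6, slack=7)
Line 8: ['version'] (min_width=7, slack=6)
Line 9: ['silver', 'cherry'] (min_width=13, slack=0)
Line 10: ['microwave', 'we'] (min_width=12, slack=1)
Line 11: ['tomato', 'banana'] (min_width=13, slack=0)
Line 12: ['algorithm'] (min_width=9, slack=4)
Line 13: ['bread', 'purple'] (min_width=12, slack=1)
Line 14: ['morning'] (min_width=7, slack=6)
Line 15: ['journey'] (min_width=7, slack=6)

Answer: machine fox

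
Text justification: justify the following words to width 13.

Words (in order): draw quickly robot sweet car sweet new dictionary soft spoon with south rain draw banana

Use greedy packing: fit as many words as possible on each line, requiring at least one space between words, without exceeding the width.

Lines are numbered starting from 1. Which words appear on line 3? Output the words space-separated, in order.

Line 1: ['draw', 'quickly'] (min_width=12, slack=1)
Line 2: ['robot', 'sweet'] (min_width=11, slack=2)
Line 3: ['car', 'sweet', 'new'] (min_width=13, slack=0)
Line 4: ['dictionary'] (min_width=10, slack=3)
Line 5: ['soft', 'spoon'] (min_width=10, slack=3)
Line 6: ['with', 'south'] (min_width=10, slack=3)
Line 7: ['rain', 'draw'] (min_width=9, slack=4)
Line 8: ['banana'] (min_width=6, slack=7)

Answer: car sweet new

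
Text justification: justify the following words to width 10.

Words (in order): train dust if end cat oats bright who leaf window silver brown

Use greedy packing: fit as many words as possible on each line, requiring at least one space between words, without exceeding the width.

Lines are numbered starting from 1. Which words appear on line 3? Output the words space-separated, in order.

Line 1: ['train', 'dust'] (min_width=10, slack=0)
Line 2: ['if', 'end', 'cat'] (min_width=10, slack=0)
Line 3: ['oats'] (min_width=4, slack=6)
Line 4: ['bright', 'who'] (min_width=10, slack=0)
Line 5: ['leaf'] (min_width=4, slack=6)
Line 6: ['window'] (min_width=6, slack=4)
Line 7: ['silver'] (min_width=6, slack=4)
Line 8: ['brown'] (min_width=5, slack=5)

Answer: oats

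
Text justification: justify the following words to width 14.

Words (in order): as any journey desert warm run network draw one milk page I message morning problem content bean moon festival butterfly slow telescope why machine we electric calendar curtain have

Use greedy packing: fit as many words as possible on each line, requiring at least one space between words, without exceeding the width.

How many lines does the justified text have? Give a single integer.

Line 1: ['as', 'any', 'journey'] (min_width=14, slack=0)
Line 2: ['desert', 'warm'] (min_width=11, slack=3)
Line 3: ['run', 'network'] (min_width=11, slack=3)
Line 4: ['draw', 'one', 'milk'] (min_width=13, slack=1)
Line 5: ['page', 'I', 'message'] (min_width=14, slack=0)
Line 6: ['morning'] (min_width=7, slack=7)
Line 7: ['problem'] (min_width=7, slack=7)
Line 8: ['content', 'bean'] (min_width=12, slack=2)
Line 9: ['moon', 'festival'] (min_width=13, slack=1)
Line 10: ['butterfly', 'slow'] (min_width=14, slack=0)
Line 11: ['telescope', 'why'] (min_width=13, slack=1)
Line 12: ['machine', 'we'] (min_width=10, slack=4)
Line 13: ['electric'] (min_width=8, slack=6)
Line 14: ['calendar'] (min_width=8, slack=6)
Line 15: ['curtain', 'have'] (min_width=12, slack=2)
Total lines: 15

Answer: 15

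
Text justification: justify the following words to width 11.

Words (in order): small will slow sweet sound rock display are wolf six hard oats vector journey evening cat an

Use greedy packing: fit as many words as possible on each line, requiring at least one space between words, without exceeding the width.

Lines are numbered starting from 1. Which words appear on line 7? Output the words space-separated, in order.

Answer: vector

Derivation:
Line 1: ['small', 'will'] (min_width=10, slack=1)
Line 2: ['slow', 'sweet'] (min_width=10, slack=1)
Line 3: ['sound', 'rock'] (min_width=10, slack=1)
Line 4: ['display', 'are'] (min_width=11, slack=0)
Line 5: ['wolf', 'six'] (min_width=8, slack=3)
Line 6: ['hard', 'oats'] (min_width=9, slack=2)
Line 7: ['vector'] (min_width=6, slack=5)
Line 8: ['journey'] (min_width=7, slack=4)
Line 9: ['evening', 'cat'] (min_width=11, slack=0)
Line 10: ['an'] (min_width=2, slack=9)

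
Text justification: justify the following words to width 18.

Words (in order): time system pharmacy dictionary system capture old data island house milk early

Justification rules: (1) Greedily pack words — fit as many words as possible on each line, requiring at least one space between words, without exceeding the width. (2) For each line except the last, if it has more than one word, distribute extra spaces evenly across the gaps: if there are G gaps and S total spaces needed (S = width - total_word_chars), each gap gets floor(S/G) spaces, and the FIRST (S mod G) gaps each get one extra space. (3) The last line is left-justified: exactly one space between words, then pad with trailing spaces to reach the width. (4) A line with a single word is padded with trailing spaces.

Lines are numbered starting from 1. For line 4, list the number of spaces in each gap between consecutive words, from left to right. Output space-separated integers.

Answer: 2 2

Derivation:
Line 1: ['time', 'system'] (min_width=11, slack=7)
Line 2: ['pharmacy'] (min_width=8, slack=10)
Line 3: ['dictionary', 'system'] (min_width=17, slack=1)
Line 4: ['capture', 'old', 'data'] (min_width=16, slack=2)
Line 5: ['island', 'house', 'milk'] (min_width=17, slack=1)
Line 6: ['early'] (min_width=5, slack=13)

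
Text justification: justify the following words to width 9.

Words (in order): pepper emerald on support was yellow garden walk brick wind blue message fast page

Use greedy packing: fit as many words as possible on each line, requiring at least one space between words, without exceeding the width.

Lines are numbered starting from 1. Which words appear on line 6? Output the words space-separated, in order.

Answer: yellow

Derivation:
Line 1: ['pepper'] (min_width=6, slack=3)
Line 2: ['emerald'] (min_width=7, slack=2)
Line 3: ['on'] (min_width=2, slack=7)
Line 4: ['support'] (min_width=7, slack=2)
Line 5: ['was'] (min_width=3, slack=6)
Line 6: ['yellow'] (min_width=6, slack=3)
Line 7: ['garden'] (min_width=6, slack=3)
Line 8: ['walk'] (min_width=4, slack=5)
Line 9: ['brick'] (min_width=5, slack=4)
Line 10: ['wind', 'blue'] (min_width=9, slack=0)
Line 11: ['message'] (min_width=7, slack=2)
Line 12: ['fast', 'page'] (min_width=9, slack=0)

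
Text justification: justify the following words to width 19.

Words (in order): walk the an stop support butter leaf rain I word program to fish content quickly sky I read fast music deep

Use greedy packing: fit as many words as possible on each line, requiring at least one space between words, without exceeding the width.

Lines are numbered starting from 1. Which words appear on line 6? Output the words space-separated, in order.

Answer: fast music deep

Derivation:
Line 1: ['walk', 'the', 'an', 'stop'] (min_width=16, slack=3)
Line 2: ['support', 'butter', 'leaf'] (min_width=19, slack=0)
Line 3: ['rain', 'I', 'word', 'program'] (min_width=19, slack=0)
Line 4: ['to', 'fish', 'content'] (min_width=15, slack=4)
Line 5: ['quickly', 'sky', 'I', 'read'] (min_width=18, slack=1)
Line 6: ['fast', 'music', 'deep'] (min_width=15, slack=4)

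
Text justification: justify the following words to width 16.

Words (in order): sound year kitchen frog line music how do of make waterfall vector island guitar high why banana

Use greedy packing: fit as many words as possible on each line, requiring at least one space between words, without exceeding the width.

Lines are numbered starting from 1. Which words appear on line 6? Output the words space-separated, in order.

Line 1: ['sound', 'year'] (min_width=10, slack=6)
Line 2: ['kitchen', 'frog'] (min_width=12, slack=4)
Line 3: ['line', 'music', 'how'] (min_width=14, slack=2)
Line 4: ['do', 'of', 'make'] (min_width=10, slack=6)
Line 5: ['waterfall', 'vector'] (min_width=16, slack=0)
Line 6: ['island', 'guitar'] (min_width=13, slack=3)
Line 7: ['high', 'why', 'banana'] (min_width=15, slack=1)

Answer: island guitar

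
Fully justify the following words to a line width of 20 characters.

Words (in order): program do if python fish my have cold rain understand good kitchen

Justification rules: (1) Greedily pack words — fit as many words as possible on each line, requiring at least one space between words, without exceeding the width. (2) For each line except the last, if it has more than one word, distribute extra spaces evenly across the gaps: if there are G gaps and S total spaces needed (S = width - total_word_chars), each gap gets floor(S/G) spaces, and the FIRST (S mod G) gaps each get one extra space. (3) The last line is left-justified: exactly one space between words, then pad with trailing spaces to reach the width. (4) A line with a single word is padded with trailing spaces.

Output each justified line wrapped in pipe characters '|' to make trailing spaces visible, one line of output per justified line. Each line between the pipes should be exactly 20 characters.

Line 1: ['program', 'do', 'if', 'python'] (min_width=20, slack=0)
Line 2: ['fish', 'my', 'have', 'cold'] (min_width=17, slack=3)
Line 3: ['rain', 'understand', 'good'] (min_width=20, slack=0)
Line 4: ['kitchen'] (min_width=7, slack=13)

Answer: |program do if python|
|fish  my  have  cold|
|rain understand good|
|kitchen             |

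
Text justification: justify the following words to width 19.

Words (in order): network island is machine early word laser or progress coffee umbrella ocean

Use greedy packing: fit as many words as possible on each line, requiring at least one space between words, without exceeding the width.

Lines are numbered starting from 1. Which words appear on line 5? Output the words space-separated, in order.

Line 1: ['network', 'island', 'is'] (min_width=17, slack=2)
Line 2: ['machine', 'early', 'word'] (min_width=18, slack=1)
Line 3: ['laser', 'or', 'progress'] (min_width=17, slack=2)
Line 4: ['coffee', 'umbrella'] (min_width=15, slack=4)
Line 5: ['ocean'] (min_width=5, slack=14)

Answer: ocean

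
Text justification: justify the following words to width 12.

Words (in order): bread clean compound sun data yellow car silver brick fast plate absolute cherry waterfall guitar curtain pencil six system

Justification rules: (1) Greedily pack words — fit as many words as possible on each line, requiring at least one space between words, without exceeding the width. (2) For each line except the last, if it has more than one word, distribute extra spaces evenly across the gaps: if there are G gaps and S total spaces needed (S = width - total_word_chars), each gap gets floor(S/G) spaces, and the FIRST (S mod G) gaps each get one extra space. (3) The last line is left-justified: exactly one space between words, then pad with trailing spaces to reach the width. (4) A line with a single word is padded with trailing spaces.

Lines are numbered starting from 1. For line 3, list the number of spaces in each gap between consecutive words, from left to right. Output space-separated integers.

Line 1: ['bread', 'clean'] (min_width=11, slack=1)
Line 2: ['compound', 'sun'] (min_width=12, slack=0)
Line 3: ['data', 'yellow'] (min_width=11, slack=1)
Line 4: ['car', 'silver'] (min_width=10, slack=2)
Line 5: ['brick', 'fast'] (min_width=10, slack=2)
Line 6: ['plate'] (min_width=5, slack=7)
Line 7: ['absolute'] (min_width=8, slack=4)
Line 8: ['cherry'] (min_width=6, slack=6)
Line 9: ['waterfall'] (min_width=9, slack=3)
Line 10: ['guitar'] (min_width=6, slack=6)
Line 11: ['curtain'] (min_width=7, slack=5)
Line 12: ['pencil', 'six'] (min_width=10, slack=2)
Line 13: ['system'] (min_width=6, slack=6)

Answer: 2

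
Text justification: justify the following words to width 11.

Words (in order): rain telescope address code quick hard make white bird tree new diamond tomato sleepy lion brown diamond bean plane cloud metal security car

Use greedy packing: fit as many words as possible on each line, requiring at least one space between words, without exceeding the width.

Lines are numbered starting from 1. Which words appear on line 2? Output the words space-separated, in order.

Line 1: ['rain'] (min_width=4, slack=7)
Line 2: ['telescope'] (min_width=9, slack=2)
Line 3: ['address'] (min_width=7, slack=4)
Line 4: ['code', 'quick'] (min_width=10, slack=1)
Line 5: ['hard', 'make'] (min_width=9, slack=2)
Line 6: ['white', 'bird'] (min_width=10, slack=1)
Line 7: ['tree', 'new'] (min_width=8, slack=3)
Line 8: ['diamond'] (min_width=7, slack=4)
Line 9: ['tomato'] (min_width=6, slack=5)
Line 10: ['sleepy', 'lion'] (min_width=11, slack=0)
Line 11: ['brown'] (min_width=5, slack=6)
Line 12: ['diamond'] (min_width=7, slack=4)
Line 13: ['bean', 'plane'] (min_width=10, slack=1)
Line 14: ['cloud', 'metal'] (min_width=11, slack=0)
Line 15: ['security'] (min_width=8, slack=3)
Line 16: ['car'] (min_width=3, slack=8)

Answer: telescope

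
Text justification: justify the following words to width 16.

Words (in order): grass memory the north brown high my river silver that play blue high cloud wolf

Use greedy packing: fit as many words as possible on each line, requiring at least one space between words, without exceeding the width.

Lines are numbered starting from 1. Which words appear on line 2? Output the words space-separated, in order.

Line 1: ['grass', 'memory', 'the'] (min_width=16, slack=0)
Line 2: ['north', 'brown', 'high'] (min_width=16, slack=0)
Line 3: ['my', 'river', 'silver'] (min_width=15, slack=1)
Line 4: ['that', 'play', 'blue'] (min_width=14, slack=2)
Line 5: ['high', 'cloud', 'wolf'] (min_width=15, slack=1)

Answer: north brown high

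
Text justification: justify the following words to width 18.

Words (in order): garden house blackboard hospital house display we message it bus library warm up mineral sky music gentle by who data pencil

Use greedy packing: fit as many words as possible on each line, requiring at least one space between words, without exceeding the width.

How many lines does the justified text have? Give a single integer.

Answer: 8

Derivation:
Line 1: ['garden', 'house'] (min_width=12, slack=6)
Line 2: ['blackboard'] (min_width=10, slack=8)
Line 3: ['hospital', 'house'] (min_width=14, slack=4)
Line 4: ['display', 'we', 'message'] (min_width=18, slack=0)
Line 5: ['it', 'bus', 'library'] (min_width=14, slack=4)
Line 6: ['warm', 'up', 'mineral'] (min_width=15, slack=3)
Line 7: ['sky', 'music', 'gentle'] (min_width=16, slack=2)
Line 8: ['by', 'who', 'data', 'pencil'] (min_width=18, slack=0)
Total lines: 8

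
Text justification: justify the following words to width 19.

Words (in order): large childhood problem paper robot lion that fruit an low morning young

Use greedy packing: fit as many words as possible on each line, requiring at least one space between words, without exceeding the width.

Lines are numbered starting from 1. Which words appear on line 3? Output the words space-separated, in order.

Line 1: ['large', 'childhood'] (min_width=15, slack=4)
Line 2: ['problem', 'paper', 'robot'] (min_width=19, slack=0)
Line 3: ['lion', 'that', 'fruit', 'an'] (min_width=18, slack=1)
Line 4: ['low', 'morning', 'young'] (min_width=17, slack=2)

Answer: lion that fruit an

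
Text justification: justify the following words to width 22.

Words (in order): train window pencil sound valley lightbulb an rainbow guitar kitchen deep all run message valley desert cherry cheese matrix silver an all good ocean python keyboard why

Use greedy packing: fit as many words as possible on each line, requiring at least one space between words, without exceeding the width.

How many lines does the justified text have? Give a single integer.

Answer: 9

Derivation:
Line 1: ['train', 'window', 'pencil'] (min_width=19, slack=3)
Line 2: ['sound', 'valley', 'lightbulb'] (min_width=22, slack=0)
Line 3: ['an', 'rainbow', 'guitar'] (min_width=17, slack=5)
Line 4: ['kitchen', 'deep', 'all', 'run'] (min_width=20, slack=2)
Line 5: ['message', 'valley', 'desert'] (min_width=21, slack=1)
Line 6: ['cherry', 'cheese', 'matrix'] (min_width=20, slack=2)
Line 7: ['silver', 'an', 'all', 'good'] (min_width=18, slack=4)
Line 8: ['ocean', 'python', 'keyboard'] (min_width=21, slack=1)
Line 9: ['why'] (min_width=3, slack=19)
Total lines: 9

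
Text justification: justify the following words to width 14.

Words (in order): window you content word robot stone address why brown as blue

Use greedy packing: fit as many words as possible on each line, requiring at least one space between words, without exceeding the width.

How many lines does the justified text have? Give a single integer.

Line 1: ['window', 'you'] (min_width=10, slack=4)
Line 2: ['content', 'word'] (min_width=12, slack=2)
Line 3: ['robot', 'stone'] (min_width=11, slack=3)
Line 4: ['address', 'why'] (min_width=11, slack=3)
Line 5: ['brown', 'as', 'blue'] (min_width=13, slack=1)
Total lines: 5

Answer: 5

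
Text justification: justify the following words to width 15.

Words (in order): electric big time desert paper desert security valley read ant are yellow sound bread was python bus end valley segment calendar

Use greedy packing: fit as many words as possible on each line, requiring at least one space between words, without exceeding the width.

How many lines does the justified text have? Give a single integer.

Line 1: ['electric', 'big'] (min_width=12, slack=3)
Line 2: ['time', 'desert'] (min_width=11, slack=4)
Line 3: ['paper', 'desert'] (min_width=12, slack=3)
Line 4: ['security', 'valley'] (min_width=15, slack=0)
Line 5: ['read', 'ant', 'are'] (min_width=12, slack=3)
Line 6: ['yellow', 'sound'] (min_width=12, slack=3)
Line 7: ['bread', 'was'] (min_width=9, slack=6)
Line 8: ['python', 'bus', 'end'] (min_width=14, slack=1)
Line 9: ['valley', 'segment'] (min_width=14, slack=1)
Line 10: ['calendar'] (min_width=8, slack=7)
Total lines: 10

Answer: 10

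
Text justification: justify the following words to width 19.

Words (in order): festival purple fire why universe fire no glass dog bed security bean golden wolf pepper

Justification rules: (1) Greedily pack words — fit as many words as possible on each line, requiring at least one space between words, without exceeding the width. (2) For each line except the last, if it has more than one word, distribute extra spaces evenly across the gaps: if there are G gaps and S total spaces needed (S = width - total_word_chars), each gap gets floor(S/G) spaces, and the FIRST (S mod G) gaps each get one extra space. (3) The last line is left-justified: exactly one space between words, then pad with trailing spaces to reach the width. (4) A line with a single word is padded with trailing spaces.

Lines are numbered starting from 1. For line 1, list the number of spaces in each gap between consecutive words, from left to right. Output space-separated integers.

Line 1: ['festival', 'purple'] (min_width=15, slack=4)
Line 2: ['fire', 'why', 'universe'] (min_width=17, slack=2)
Line 3: ['fire', 'no', 'glass', 'dog'] (min_width=17, slack=2)
Line 4: ['bed', 'security', 'bean'] (min_width=17, slack=2)
Line 5: ['golden', 'wolf', 'pepper'] (min_width=18, slack=1)

Answer: 5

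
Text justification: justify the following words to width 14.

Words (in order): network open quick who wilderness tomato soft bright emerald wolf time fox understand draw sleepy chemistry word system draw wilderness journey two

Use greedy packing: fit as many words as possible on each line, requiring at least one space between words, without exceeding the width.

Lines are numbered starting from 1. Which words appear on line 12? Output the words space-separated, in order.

Answer: journey two

Derivation:
Line 1: ['network', 'open'] (min_width=12, slack=2)
Line 2: ['quick', 'who'] (min_width=9, slack=5)
Line 3: ['wilderness'] (min_width=10, slack=4)
Line 4: ['tomato', 'soft'] (min_width=11, slack=3)
Line 5: ['bright', 'emerald'] (min_width=14, slack=0)
Line 6: ['wolf', 'time', 'fox'] (min_width=13, slack=1)
Line 7: ['understand'] (min_width=10, slack=4)
Line 8: ['draw', 'sleepy'] (min_width=11, slack=3)
Line 9: ['chemistry', 'word'] (min_width=14, slack=0)
Line 10: ['system', 'draw'] (min_width=11, slack=3)
Line 11: ['wilderness'] (min_width=10, slack=4)
Line 12: ['journey', 'two'] (min_width=11, slack=3)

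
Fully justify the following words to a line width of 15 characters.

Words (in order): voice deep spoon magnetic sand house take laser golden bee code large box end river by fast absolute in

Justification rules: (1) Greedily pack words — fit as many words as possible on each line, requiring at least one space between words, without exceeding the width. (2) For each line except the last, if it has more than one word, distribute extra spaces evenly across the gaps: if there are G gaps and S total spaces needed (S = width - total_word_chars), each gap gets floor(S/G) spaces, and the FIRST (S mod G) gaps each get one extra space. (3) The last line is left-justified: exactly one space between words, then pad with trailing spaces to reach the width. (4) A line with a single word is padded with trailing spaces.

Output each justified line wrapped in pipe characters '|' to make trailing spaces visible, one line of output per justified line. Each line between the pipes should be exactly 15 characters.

Line 1: ['voice', 'deep'] (min_width=10, slack=5)
Line 2: ['spoon', 'magnetic'] (min_width=14, slack=1)
Line 3: ['sand', 'house', 'take'] (min_width=15, slack=0)
Line 4: ['laser', 'golden'] (min_width=12, slack=3)
Line 5: ['bee', 'code', 'large'] (min_width=14, slack=1)
Line 6: ['box', 'end', 'river'] (min_width=13, slack=2)
Line 7: ['by', 'fast'] (min_width=7, slack=8)
Line 8: ['absolute', 'in'] (min_width=11, slack=4)

Answer: |voice      deep|
|spoon  magnetic|
|sand house take|
|laser    golden|
|bee  code large|
|box  end  river|
|by         fast|
|absolute in    |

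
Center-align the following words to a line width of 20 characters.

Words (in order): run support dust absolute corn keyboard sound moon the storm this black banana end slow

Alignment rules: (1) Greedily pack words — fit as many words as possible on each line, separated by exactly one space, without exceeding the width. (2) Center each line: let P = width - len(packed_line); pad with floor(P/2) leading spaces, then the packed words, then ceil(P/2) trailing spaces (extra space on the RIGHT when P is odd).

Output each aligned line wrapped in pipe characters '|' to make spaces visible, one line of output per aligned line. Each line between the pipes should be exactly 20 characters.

Line 1: ['run', 'support', 'dust'] (min_width=16, slack=4)
Line 2: ['absolute', 'corn'] (min_width=13, slack=7)
Line 3: ['keyboard', 'sound', 'moon'] (min_width=19, slack=1)
Line 4: ['the', 'storm', 'this', 'black'] (min_width=20, slack=0)
Line 5: ['banana', 'end', 'slow'] (min_width=15, slack=5)

Answer: |  run support dust  |
|   absolute corn    |
|keyboard sound moon |
|the storm this black|
|  banana end slow   |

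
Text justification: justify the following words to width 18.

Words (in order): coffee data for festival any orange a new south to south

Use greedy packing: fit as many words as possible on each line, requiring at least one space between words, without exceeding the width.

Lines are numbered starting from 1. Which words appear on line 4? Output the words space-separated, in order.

Answer: to south

Derivation:
Line 1: ['coffee', 'data', 'for'] (min_width=15, slack=3)
Line 2: ['festival', 'any'] (min_width=12, slack=6)
Line 3: ['orange', 'a', 'new', 'south'] (min_width=18, slack=0)
Line 4: ['to', 'south'] (min_width=8, slack=10)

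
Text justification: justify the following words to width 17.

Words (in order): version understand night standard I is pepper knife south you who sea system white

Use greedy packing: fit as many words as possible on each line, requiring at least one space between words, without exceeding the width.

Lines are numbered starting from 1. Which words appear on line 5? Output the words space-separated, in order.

Line 1: ['version'] (min_width=7, slack=10)
Line 2: ['understand', 'night'] (min_width=16, slack=1)
Line 3: ['standard', 'I', 'is'] (min_width=13, slack=4)
Line 4: ['pepper', 'knife'] (min_width=12, slack=5)
Line 5: ['south', 'you', 'who', 'sea'] (min_width=17, slack=0)
Line 6: ['system', 'white'] (min_width=12, slack=5)

Answer: south you who sea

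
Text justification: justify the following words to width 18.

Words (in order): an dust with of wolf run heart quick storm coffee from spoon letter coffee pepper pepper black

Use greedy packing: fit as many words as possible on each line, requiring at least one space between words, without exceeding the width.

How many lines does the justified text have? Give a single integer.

Answer: 6

Derivation:
Line 1: ['an', 'dust', 'with', 'of'] (min_width=15, slack=3)
Line 2: ['wolf', 'run', 'heart'] (min_width=14, slack=4)
Line 3: ['quick', 'storm', 'coffee'] (min_width=18, slack=0)
Line 4: ['from', 'spoon', 'letter'] (min_width=17, slack=1)
Line 5: ['coffee', 'pepper'] (min_width=13, slack=5)
Line 6: ['pepper', 'black'] (min_width=12, slack=6)
Total lines: 6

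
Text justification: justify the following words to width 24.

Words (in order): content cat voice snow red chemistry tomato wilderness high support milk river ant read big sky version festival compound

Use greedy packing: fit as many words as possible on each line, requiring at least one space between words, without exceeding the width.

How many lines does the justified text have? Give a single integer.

Line 1: ['content', 'cat', 'voice', 'snow'] (min_width=22, slack=2)
Line 2: ['red', 'chemistry', 'tomato'] (min_width=20, slack=4)
Line 3: ['wilderness', 'high', 'support'] (min_width=23, slack=1)
Line 4: ['milk', 'river', 'ant', 'read', 'big'] (min_width=23, slack=1)
Line 5: ['sky', 'version', 'festival'] (min_width=20, slack=4)
Line 6: ['compound'] (min_width=8, slack=16)
Total lines: 6

Answer: 6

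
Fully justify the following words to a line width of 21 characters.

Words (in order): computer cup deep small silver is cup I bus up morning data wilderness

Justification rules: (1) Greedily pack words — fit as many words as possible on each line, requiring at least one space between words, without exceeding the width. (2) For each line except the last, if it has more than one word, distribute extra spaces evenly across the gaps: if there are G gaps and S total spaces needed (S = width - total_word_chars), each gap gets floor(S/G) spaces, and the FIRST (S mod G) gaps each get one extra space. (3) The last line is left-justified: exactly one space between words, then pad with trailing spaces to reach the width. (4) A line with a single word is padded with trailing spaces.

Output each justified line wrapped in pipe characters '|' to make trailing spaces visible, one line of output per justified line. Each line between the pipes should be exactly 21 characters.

Line 1: ['computer', 'cup', 'deep'] (min_width=17, slack=4)
Line 2: ['small', 'silver', 'is', 'cup', 'I'] (min_width=21, slack=0)
Line 3: ['bus', 'up', 'morning', 'data'] (min_width=19, slack=2)
Line 4: ['wilderness'] (min_width=10, slack=11)

Answer: |computer   cup   deep|
|small silver is cup I|
|bus  up  morning data|
|wilderness           |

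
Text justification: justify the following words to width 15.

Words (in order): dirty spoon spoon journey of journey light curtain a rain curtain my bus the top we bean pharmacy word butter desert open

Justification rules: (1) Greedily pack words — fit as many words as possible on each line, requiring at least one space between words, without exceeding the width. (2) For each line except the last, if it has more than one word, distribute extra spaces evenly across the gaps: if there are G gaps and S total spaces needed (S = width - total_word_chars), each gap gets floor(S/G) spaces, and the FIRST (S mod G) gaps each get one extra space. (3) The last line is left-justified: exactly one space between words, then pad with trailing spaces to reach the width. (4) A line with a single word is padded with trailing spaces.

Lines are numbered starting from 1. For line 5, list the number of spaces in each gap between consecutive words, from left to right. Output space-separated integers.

Answer: 1 1

Derivation:
Line 1: ['dirty', 'spoon'] (min_width=11, slack=4)
Line 2: ['spoon', 'journey'] (min_width=13, slack=2)
Line 3: ['of', 'journey'] (min_width=10, slack=5)
Line 4: ['light', 'curtain', 'a'] (min_width=15, slack=0)
Line 5: ['rain', 'curtain', 'my'] (min_width=15, slack=0)
Line 6: ['bus', 'the', 'top', 'we'] (min_width=14, slack=1)
Line 7: ['bean', 'pharmacy'] (min_width=13, slack=2)
Line 8: ['word', 'butter'] (min_width=11, slack=4)
Line 9: ['desert', 'open'] (min_width=11, slack=4)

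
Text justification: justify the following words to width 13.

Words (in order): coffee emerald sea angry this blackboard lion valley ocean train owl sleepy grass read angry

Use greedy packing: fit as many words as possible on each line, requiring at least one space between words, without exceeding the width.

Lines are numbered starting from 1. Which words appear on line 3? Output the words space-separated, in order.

Line 1: ['coffee'] (min_width=6, slack=7)
Line 2: ['emerald', 'sea'] (min_width=11, slack=2)
Line 3: ['angry', 'this'] (min_width=10, slack=3)
Line 4: ['blackboard'] (min_width=10, slack=3)
Line 5: ['lion', 'valley'] (min_width=11, slack=2)
Line 6: ['ocean', 'train'] (min_width=11, slack=2)
Line 7: ['owl', 'sleepy'] (min_width=10, slack=3)
Line 8: ['grass', 'read'] (min_width=10, slack=3)
Line 9: ['angry'] (min_width=5, slack=8)

Answer: angry this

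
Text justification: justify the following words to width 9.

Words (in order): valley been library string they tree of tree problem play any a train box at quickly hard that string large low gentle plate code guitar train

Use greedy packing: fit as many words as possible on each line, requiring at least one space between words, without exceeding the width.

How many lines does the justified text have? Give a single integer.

Line 1: ['valley'] (min_width=6, slack=3)
Line 2: ['been'] (min_width=4, slack=5)
Line 3: ['library'] (min_width=7, slack=2)
Line 4: ['string'] (min_width=6, slack=3)
Line 5: ['they', 'tree'] (min_width=9, slack=0)
Line 6: ['of', 'tree'] (min_width=7, slack=2)
Line 7: ['problem'] (min_width=7, slack=2)
Line 8: ['play', 'any'] (min_width=8, slack=1)
Line 9: ['a', 'train'] (min_width=7, slack=2)
Line 10: ['box', 'at'] (min_width=6, slack=3)
Line 11: ['quickly'] (min_width=7, slack=2)
Line 12: ['hard', 'that'] (min_width=9, slack=0)
Line 13: ['string'] (min_width=6, slack=3)
Line 14: ['large', 'low'] (min_width=9, slack=0)
Line 15: ['gentle'] (min_width=6, slack=3)
Line 16: ['plate'] (min_width=5, slack=4)
Line 17: ['code'] (min_width=4, slack=5)
Line 18: ['guitar'] (min_width=6, slack=3)
Line 19: ['train'] (min_width=5, slack=4)
Total lines: 19

Answer: 19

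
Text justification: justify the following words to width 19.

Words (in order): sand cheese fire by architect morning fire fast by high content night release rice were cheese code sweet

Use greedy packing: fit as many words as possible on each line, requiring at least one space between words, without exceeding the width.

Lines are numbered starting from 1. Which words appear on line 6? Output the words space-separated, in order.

Answer: cheese code sweet

Derivation:
Line 1: ['sand', 'cheese', 'fire', 'by'] (min_width=19, slack=0)
Line 2: ['architect', 'morning'] (min_width=17, slack=2)
Line 3: ['fire', 'fast', 'by', 'high'] (min_width=17, slack=2)
Line 4: ['content', 'night'] (min_width=13, slack=6)
Line 5: ['release', 'rice', 'were'] (min_width=17, slack=2)
Line 6: ['cheese', 'code', 'sweet'] (min_width=17, slack=2)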